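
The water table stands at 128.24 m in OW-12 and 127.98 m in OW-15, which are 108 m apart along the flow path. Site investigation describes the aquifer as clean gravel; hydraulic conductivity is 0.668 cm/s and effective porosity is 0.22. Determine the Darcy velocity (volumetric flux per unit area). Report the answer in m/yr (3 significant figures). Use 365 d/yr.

507 m/yr

Hydraulic gradient i = (128.24 − 127.98) / 108 = 0.26 / 108 = 0.002407
K = 0.668 cm/s × 864 = 577.2 m/d
q = Ki = 577.2 × 0.002407 = 1.389 m/d
   = 1.389 × 365 = 507 m/yr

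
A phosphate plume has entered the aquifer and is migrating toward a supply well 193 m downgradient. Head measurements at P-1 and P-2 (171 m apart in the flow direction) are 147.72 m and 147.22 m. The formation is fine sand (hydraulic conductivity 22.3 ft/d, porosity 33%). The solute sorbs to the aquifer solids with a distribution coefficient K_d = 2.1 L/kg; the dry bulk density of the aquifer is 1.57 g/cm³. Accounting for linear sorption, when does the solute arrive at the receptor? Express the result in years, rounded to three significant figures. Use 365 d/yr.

96.5 years

Hydraulic gradient i = (147.72 − 147.22) / 171 = 0.50 / 171 = 0.002924
K = 22.3 ft/d × 0.3048 = 6.797 m/d
q = Ki = 6.797 × 0.002924 = 0.01987 m/d
v_s = q/n_e = 0.01987/0.33 = 0.06023 m/d
Retardation R = 1 + ρ_b·K_d/n = 1 + 1.57×2.1/0.33 = 10.99
Contaminant velocity v_c = v/R = 0.06023/10.99 = 0.005480 m/d
t = L/v_c = 193/0.005480 = 35220 d
   = 35220/365 = 96.5 yr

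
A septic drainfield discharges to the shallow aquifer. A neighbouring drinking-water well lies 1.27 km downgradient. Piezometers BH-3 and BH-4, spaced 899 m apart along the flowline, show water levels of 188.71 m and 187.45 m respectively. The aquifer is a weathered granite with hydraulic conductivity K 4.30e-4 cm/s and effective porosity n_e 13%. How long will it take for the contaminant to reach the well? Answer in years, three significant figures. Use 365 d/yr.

Hydraulic gradient i = (188.71 − 187.45) / 899 = 1.26 / 899 = 0.001402
K = 4.30e-4 cm/s × 864 = 0.3715 m/d
Specific discharge q = 0.3715 × 0.001402 = 5.207e-4 m/d
v_s = q/n_e = 5.207e-4/0.13 = 0.004005 m/d
L = 1.27 km = 1270 m
t = L / v = 1270 / 0.004005 = 317100 d
   = 317100 / 365 = 869 yr

869 years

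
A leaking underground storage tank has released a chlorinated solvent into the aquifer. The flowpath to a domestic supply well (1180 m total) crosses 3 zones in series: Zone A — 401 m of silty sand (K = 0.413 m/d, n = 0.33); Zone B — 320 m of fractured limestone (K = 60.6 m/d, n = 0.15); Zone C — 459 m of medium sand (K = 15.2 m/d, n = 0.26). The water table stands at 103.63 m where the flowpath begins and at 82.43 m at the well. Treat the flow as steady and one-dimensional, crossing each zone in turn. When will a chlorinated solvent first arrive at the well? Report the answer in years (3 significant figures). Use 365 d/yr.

39.0 years

Total head drop ΔH = 103.63 − 82.43 = 21.20 m
Steady 1-D flow in series ⇒ the Darcy flux q is identical in every zone and the zone head losses add (resistances L/K in series).
Σ(L/K) = 401/0.413 + 320/60.6 + 459/15.2 = 970.9 + 5.281 + 30.20 = 1006 d
q = ΔH / Σ(L/K) = 21.20 / 1006 = 0.02106 m/d (same in every zone)
Zone A: v = q/n = 0.02106/0.33 = 0.06383 m/d → t_A = 401/0.06383 = 6282 d
Zone B: v = q/n = 0.02106/0.15 = 0.1404 m/d → t_B = 320/0.1404 = 2279 d
Zone C: v = q/n = 0.02106/0.26 = 0.08102 m/d → t_C = 459/0.08102 = 5665 d
Total t = 6282 + 2279 + 5665 = 14230 d
   = 14230 / 365 = 39.0 yr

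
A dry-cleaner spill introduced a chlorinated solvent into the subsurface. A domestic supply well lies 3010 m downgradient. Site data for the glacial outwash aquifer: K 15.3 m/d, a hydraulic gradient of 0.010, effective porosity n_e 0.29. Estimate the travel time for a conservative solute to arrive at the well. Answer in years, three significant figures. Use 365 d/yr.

Darcy flux q = K·i = 15.3 × 0.010 = 0.1530 m/d
Seepage velocity v = q / n = 0.1530 / 0.29 = 0.5276 m/d
t = L / v = 3010 / 0.5276 = 5705 d
   = 5705 / 365 = 15.6 yr

15.6 years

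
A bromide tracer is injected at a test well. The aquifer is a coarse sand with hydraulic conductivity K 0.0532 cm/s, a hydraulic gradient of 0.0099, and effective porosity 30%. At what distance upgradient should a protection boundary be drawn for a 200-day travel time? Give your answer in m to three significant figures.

303 m

K = 0.0532 cm/s × 864 = 45.96 m/d
Darcy flux q = K·i = 45.96 × 0.0099 = 0.4551 m/d
v_s = q/n_e = 0.4551/0.30 = 1.517 m/d
L = v × T = 1.517 × 200 = 303.4 m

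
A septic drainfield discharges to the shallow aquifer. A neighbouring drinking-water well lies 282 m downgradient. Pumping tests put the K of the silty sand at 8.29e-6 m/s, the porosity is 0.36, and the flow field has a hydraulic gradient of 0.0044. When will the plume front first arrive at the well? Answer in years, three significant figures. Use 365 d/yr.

K = 8.29e-6 m/s × 86400 s/d = 0.7163 m/d
q = Ki = 0.7163 × 0.0044 = 0.003152 m/d
v_s = q/n_e = 0.003152/0.36 = 0.008754 m/d
t = L / v = 282 / 0.008754 = 32210 d
   = 32210 / 365 = 88.3 yr

88.3 years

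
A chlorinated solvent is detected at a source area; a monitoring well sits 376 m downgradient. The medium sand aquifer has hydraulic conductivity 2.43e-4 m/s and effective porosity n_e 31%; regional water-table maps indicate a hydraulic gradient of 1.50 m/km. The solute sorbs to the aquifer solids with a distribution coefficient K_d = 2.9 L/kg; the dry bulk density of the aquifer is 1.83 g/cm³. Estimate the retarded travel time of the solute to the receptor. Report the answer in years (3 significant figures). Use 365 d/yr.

K = 2.43e-4 m/s × 86400 s/d = 21.00 m/d
Specific discharge q = 21.00 × 0.0015 = 0.03149 m/d
Seepage velocity v = q / n = 0.03149 / 0.31 = 0.1016 m/d
Retardation R = 1 + ρ_b·K_d/n = 1 + 1.83×2.9/0.31 = 18.12
Contaminant velocity v_c = v/R = 0.1016/18.12 = 0.005607 m/d
t = L/v_c = 376/0.005607 = 67060 d
   = 67060/365 = 184 yr

184 years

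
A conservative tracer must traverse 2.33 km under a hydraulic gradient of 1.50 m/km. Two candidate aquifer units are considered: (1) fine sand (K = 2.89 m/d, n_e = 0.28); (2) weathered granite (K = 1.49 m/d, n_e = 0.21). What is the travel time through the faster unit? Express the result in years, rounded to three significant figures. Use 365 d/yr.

Unit 1 (fine sand): v = 2.89×0.0015/0.28 = 0.01548 m/d, t = 2330/0.01548 = 150500 d
Unit 2 (weathered granite): v = 1.49×0.0015/0.21 = 0.01064 m/d, t = 2330/0.01064 = 218900 d
Faster: 150500 d / 365 = 412 yr

412 years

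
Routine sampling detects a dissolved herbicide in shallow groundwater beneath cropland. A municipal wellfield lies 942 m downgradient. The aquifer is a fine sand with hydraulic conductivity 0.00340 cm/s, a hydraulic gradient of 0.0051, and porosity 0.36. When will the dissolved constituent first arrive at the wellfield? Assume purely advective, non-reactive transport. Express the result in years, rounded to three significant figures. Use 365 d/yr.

K = 0.00340 cm/s × 864 = 2.938 m/d
Specific discharge q = 2.938 × 0.0051 = 0.01498 m/d
v = Ki/n = 2.938·0.0051/0.36 = 0.04162 m/d
t = L / v = 942 / 0.04162 = 22640 d
   = 22640 / 365 = 62.0 yr

62.0 years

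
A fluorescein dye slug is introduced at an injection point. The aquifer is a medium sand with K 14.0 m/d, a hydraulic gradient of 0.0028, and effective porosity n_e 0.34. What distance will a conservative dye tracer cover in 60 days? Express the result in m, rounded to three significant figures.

6.92 m

q = Ki = 14.0 × 0.0028 = 0.03920 m/d
v = Ki/n = 14.0·0.0028/0.34 = 0.1153 m/d
L = v × T = 0.1153 × 60 = 6.918 m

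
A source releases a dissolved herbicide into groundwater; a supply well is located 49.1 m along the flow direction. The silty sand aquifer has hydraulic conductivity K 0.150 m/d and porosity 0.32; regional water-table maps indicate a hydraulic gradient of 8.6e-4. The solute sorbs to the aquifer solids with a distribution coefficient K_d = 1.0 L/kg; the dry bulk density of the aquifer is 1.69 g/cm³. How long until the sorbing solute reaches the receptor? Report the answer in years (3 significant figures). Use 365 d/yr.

2100 years

Darcy flux q = K·i = 0.150 × 8.6e-4 = 1.290e-4 m/d
v = Ki/n = 0.150·8.6e-4/0.32 = 4.031e-4 m/d
Retardation R = 1 + ρ_b·K_d/n = 1 + 1.69×1.0/0.32 = 6.281
Contaminant velocity v_c = v/R = 4.031e-4/6.281 = 6.418e-5 m/d
t = L/v_c = 49.1/6.418e-5 = 765000 d
   = 765000/365 = 2100 yr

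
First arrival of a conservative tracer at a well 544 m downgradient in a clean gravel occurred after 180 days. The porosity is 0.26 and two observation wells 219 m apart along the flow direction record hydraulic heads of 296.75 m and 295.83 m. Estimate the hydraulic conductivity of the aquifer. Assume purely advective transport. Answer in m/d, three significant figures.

Hydraulic gradient i = (296.75 − 295.83) / 219 = 0.92 / 219 = 0.004201
v = L / t = 544 / 180 = 3.022 m/d
K = v · n / i = 3.022 × 0.26 / 0.004201 = 187 m/d

187 m/d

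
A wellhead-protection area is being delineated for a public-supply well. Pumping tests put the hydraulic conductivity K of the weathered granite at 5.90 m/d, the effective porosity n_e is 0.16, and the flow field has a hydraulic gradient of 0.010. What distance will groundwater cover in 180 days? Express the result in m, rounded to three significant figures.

66.4 m

Specific discharge q = 5.90 × 0.010 = 0.05900 m/d
v_s = q/n_e = 0.05900/0.16 = 0.3688 m/d
L = v × T = 0.3688 × 180 = 66.38 m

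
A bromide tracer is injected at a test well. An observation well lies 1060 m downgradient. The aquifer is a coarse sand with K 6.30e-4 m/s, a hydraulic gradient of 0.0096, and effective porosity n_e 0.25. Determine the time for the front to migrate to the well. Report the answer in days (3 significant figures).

507 days

K = 6.30e-4 m/s × 86400 s/d = 54.43 m/d
Specific discharge q = 54.43 × 0.0096 = 0.5225 m/d
Average linear velocity = 0.5225 / 0.25 = 2.090 m/d
t = L / v = 1060 / 2.090 = 507.1 d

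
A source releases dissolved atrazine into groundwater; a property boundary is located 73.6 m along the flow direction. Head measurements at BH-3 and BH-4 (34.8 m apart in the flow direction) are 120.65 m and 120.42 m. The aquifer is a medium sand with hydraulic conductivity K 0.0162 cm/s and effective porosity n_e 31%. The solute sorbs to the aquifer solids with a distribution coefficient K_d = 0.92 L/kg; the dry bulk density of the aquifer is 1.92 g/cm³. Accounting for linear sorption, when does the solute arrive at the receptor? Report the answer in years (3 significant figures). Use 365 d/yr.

4.53 years

Hydraulic gradient i = (120.65 − 120.42) / 34.8 = 0.23 / 34.8 = 0.006609
K = 0.0162 cm/s × 864 = 14.00 m/d
Darcy flux q = K·i = 14.00 × 0.006609 = 0.09251 m/d
v = Ki/n = 14.00·0.006609/0.31 = 0.2984 m/d
Retardation R = 1 + ρ_b·K_d/n = 1 + 1.92×0.92/0.31 = 6.698
Contaminant velocity v_c = v/R = 0.2984/6.698 = 0.04455 m/d
t = L/v_c = 73.6/0.04455 = 1652 d
   = 1652/365 = 4.53 yr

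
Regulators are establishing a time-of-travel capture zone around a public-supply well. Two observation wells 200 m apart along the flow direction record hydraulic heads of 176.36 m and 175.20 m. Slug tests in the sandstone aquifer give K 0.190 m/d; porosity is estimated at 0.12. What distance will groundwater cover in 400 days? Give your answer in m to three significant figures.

Hydraulic gradient i = (176.36 − 175.20) / 200 = 1.16 / 200 = 0.005800
q = Ki = 0.190 × 0.005800 = 0.001102 m/d
v = Ki/n = 0.190·0.005800/0.12 = 0.009183 m/d
L = v × T = 0.009183 × 400 = 3.673 m

3.67 m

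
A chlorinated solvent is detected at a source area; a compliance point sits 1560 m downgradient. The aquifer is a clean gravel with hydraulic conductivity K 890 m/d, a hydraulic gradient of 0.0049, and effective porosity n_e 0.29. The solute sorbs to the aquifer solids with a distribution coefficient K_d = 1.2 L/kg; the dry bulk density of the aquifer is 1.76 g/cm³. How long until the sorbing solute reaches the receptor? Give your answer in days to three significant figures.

q = Ki = 890 × 0.0049 = 4.361 m/d
Seepage velocity v = q / n = 4.361 / 0.29 = 15.04 m/d
Retardation R = 1 + ρ_b·K_d/n = 1 + 1.76×1.2/0.29 = 8.283
Contaminant velocity v_c = v/R = 15.04/8.283 = 1.816 m/d
t = L/v_c = 1560/1.816 = 859.2 d

859 days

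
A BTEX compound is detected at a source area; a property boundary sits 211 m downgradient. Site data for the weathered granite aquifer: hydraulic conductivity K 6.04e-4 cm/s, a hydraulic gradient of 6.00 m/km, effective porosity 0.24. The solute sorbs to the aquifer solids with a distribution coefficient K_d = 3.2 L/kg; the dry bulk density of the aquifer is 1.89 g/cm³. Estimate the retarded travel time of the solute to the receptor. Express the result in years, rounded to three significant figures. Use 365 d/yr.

1160 years

K = 6.04e-4 cm/s × 864 = 0.5219 m/d
q = Ki = 0.5219 × 0.0060 = 0.003131 m/d
Seepage velocity v = q / n = 0.003131 / 0.24 = 0.01305 m/d
Retardation R = 1 + ρ_b·K_d/n = 1 + 1.89×3.2/0.24 = 26.20
Contaminant velocity v_c = v/R = 0.01305/26.20 = 4.980e-4 m/d
t = L/v_c = 211/4.980e-4 = 423700 d
   = 423700/365 = 1160 yr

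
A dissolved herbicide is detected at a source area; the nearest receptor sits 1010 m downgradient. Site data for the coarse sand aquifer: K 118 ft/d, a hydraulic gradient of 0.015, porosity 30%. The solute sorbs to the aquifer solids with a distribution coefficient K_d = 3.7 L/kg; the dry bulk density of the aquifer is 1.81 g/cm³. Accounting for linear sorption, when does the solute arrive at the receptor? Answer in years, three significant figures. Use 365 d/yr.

K = 118 ft/d × 0.3048 = 35.97 m/d
q = Ki = 35.97 × 0.015 = 0.5395 m/d
Average linear velocity = 0.5395 / 0.30 = 1.798 m/d
Retardation R = 1 + ρ_b·K_d/n = 1 + 1.81×3.7/0.30 = 23.32
Contaminant velocity v_c = v/R = 1.798/23.32 = 0.07710 m/d
t = L/v_c = 1010/0.07710 = 13100 d
   = 13100/365 = 35.9 yr

35.9 years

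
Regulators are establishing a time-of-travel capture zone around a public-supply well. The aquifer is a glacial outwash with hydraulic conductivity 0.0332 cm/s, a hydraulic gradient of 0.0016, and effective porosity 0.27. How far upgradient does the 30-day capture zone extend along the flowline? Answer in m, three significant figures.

5.10 m

K = 0.0332 cm/s × 864 = 28.68 m/d
q = Ki = 28.68 × 0.0016 = 0.04590 m/d
v = Ki/n = 28.68·0.0016/0.27 = 0.1700 m/d
L = v × T = 0.1700 × 30 = 5.100 m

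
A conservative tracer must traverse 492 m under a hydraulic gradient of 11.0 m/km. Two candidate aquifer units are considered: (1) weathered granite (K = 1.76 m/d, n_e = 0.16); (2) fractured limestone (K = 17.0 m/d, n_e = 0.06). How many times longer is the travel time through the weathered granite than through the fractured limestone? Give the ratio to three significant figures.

25.8

Unit 1 (weathered granite): v = 1.76×0.011/0.16 = 0.1210 m/d, t = 492/0.1210 = 4066 d
Unit 2 (fractured limestone): v = 17.0×0.011/0.06 = 3.117 m/d, t = 492/3.117 = 157.9 d
t(weathered granite) / t(fractured limestone) = 4066/157.9 = 25.8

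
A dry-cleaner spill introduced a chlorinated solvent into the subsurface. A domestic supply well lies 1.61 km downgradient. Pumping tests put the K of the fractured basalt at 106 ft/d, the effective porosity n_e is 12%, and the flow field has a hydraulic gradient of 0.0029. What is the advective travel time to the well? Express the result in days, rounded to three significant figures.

2060 days

K = 106 ft/d × 0.3048 = 32.31 m/d
Darcy flux q = K·i = 32.31 × 0.0029 = 0.09370 m/d
Seepage velocity v = q / n = 0.09370 / 0.12 = 0.7808 m/d
L = 1.61 km = 1610 m
t = L / v = 1610 / 0.7808 = 2062 d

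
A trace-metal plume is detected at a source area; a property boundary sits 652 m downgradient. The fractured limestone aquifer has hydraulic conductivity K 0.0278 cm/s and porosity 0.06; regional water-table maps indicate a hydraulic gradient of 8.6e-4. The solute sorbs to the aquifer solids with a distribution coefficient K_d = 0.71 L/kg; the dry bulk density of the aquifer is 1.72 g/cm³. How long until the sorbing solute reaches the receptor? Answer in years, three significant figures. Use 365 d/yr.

111 years

K = 0.0278 cm/s × 864 = 24.02 m/d
Specific discharge q = 24.02 × 8.6e-4 = 0.02066 m/d
Seepage velocity v = q / n = 0.02066 / 0.06 = 0.3443 m/d
Retardation R = 1 + ρ_b·K_d/n = 1 + 1.72×0.71/0.06 = 21.35
Contaminant velocity v_c = v/R = 0.3443/21.35 = 0.01612 m/d
t = L/v_c = 652/0.01612 = 40440 d
   = 40440/365 = 111 yr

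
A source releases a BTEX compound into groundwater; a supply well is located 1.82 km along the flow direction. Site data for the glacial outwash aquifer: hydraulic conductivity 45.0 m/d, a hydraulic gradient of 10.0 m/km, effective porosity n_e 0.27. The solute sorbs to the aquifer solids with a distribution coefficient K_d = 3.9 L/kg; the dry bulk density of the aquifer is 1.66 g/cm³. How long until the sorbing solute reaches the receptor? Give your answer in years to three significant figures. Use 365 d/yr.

Specific discharge q = 45.0 × 0.010 = 0.4500 m/d
Seepage velocity v = q / n = 0.4500 / 0.27 = 1.667 m/d
Retardation R = 1 + ρ_b·K_d/n = 1 + 1.66×3.9/0.27 = 24.98
Contaminant velocity v_c = v/R = 1.667/24.98 = 0.06673 m/d
L = 1.82 km = 1820 m
t = L/v_c = 1820/0.06673 = 27280 d
   = 27280/365 = 74.7 yr

74.7 years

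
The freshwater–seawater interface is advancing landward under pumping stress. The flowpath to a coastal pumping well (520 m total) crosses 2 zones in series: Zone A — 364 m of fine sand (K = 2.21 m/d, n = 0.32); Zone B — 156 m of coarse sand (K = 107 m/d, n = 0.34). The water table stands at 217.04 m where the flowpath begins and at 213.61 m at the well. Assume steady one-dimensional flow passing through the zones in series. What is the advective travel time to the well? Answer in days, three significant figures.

Total head drop ΔH = 217.04 − 213.61 = 3.43 m
Continuity: the same q passes through each zone, so ΔH = q·Σ(L_j/K_j) — the zones act as resistances in series.
Σ(L/K) = 364/2.21 + 156/107 = 164.7 + 1.458 = 166.2 d
q = ΔH / Σ(L/K) = 3.43 / 166.2 = 0.02064 m/d (same in every zone)
Zone A: v = q/n = 0.02064/0.32 = 0.06451 m/d → t_A = 364/0.06451 = 5643 d
Zone B: v = q/n = 0.02064/0.34 = 0.06071 m/d → t_B = 156/0.06071 = 2569 d
Total t = 5643 + 2569 = 8212 d

8210 days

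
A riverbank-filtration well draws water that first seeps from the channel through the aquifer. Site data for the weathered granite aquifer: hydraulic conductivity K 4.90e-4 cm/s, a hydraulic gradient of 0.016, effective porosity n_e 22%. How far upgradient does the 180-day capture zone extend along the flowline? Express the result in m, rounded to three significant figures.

5.54 m

K = 4.90e-4 cm/s × 864 = 0.4234 m/d
q = Ki = 0.4234 × 0.016 = 0.006774 m/d
v_s = q/n_e = 0.006774/0.22 = 0.03079 m/d
L = v × T = 0.03079 × 180 = 5.542 m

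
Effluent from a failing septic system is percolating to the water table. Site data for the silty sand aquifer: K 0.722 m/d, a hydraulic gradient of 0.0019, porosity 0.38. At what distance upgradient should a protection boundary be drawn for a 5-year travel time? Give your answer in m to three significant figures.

6.59 m

q = Ki = 0.722 × 0.0019 = 0.001372 m/d
v = Ki/n = 0.722·0.0019/0.38 = 0.003610 m/d
T = 5 yr × 365 = 1825 d
L = v × T = 0.003610 × 1825 = 6.588 m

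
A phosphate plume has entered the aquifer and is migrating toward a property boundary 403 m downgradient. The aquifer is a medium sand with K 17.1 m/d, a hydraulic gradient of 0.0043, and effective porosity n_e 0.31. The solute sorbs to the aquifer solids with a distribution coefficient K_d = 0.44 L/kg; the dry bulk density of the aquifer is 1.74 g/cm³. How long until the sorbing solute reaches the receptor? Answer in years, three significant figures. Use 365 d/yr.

Darcy flux q = K·i = 17.1 × 0.0043 = 0.07353 m/d
v = Ki/n = 17.1·0.0043/0.31 = 0.2372 m/d
Retardation R = 1 + ρ_b·K_d/n = 1 + 1.74×0.44/0.31 = 3.470
Contaminant velocity v_c = v/R = 0.2372/3.470 = 0.06836 m/d
t = L/v_c = 403/0.06836 = 5895 d
   = 5895/365 = 16.2 yr

16.2 years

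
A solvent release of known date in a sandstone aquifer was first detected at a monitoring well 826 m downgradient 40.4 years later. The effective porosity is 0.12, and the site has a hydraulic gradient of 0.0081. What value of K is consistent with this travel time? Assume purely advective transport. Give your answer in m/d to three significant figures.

0.830 m/d

t = 40.4 years = 14750 d
v = L / t = 826 / 14750 = 0.05602 m/d
K = v · n / i = 0.05602 × 0.12 / 0.0081 = 0.830 m/d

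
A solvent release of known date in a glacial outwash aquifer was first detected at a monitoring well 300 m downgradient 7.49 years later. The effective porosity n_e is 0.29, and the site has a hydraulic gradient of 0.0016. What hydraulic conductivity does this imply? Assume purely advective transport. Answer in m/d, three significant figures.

19.9 m/d

t = 7.49 years = 2734 d
v = L / t = 300 / 2734 = 0.1097 m/d
K = v · n / i = 0.1097 × 0.29 / 0.0016 = 19.9 m/d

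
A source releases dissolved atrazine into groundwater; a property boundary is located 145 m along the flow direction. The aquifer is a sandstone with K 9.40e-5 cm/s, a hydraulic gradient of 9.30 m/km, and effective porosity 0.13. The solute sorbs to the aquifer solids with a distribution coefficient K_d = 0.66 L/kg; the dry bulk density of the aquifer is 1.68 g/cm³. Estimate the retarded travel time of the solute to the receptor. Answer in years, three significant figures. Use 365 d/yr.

652 years

K = 9.40e-5 cm/s × 864 = 0.08122 m/d
q = Ki = 0.08122 × 0.0093 = 7.553e-4 m/d
Seepage velocity v = q / n = 7.553e-4 / 0.13 = 0.005810 m/d
Retardation R = 1 + ρ_b·K_d/n = 1 + 1.68×0.66/0.13 = 9.529
Contaminant velocity v_c = v/R = 0.005810/9.529 = 6.097e-4 m/d
t = L/v_c = 145/6.097e-4 = 237800 d
   = 237800/365 = 652 yr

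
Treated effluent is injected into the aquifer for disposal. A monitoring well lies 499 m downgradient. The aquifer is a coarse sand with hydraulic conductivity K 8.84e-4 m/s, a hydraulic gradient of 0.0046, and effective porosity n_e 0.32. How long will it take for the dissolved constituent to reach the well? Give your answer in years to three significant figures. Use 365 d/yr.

1.25 years

K = 8.84e-4 m/s × 86400 s/d = 76.38 m/d
Specific discharge q = 76.38 × 0.0046 = 0.3513 m/d
v = Ki/n = 76.38·0.0046/0.32 = 1.098 m/d
t = L / v = 499 / 1.098 = 454.5 d
   = 454.5 / 365 = 1.25 yr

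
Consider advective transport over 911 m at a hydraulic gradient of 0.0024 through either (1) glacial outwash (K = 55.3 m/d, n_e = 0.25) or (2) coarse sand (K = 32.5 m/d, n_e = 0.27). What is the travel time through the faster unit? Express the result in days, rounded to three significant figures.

1720 days

Unit 1 (glacial outwash): v = 55.3×0.0024/0.25 = 0.5309 m/d, t = 911/0.5309 = 1716 d
Unit 2 (coarse sand): v = 32.5×0.0024/0.27 = 0.2889 m/d, t = 911/0.2889 = 3153 d
Faster unit: t = 1720 d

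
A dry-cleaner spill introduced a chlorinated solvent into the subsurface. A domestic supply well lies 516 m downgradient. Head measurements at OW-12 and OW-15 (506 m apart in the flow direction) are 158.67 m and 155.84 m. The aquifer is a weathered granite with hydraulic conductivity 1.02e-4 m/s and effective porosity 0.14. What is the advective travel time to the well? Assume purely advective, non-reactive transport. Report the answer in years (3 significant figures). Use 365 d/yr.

4.02 years

Hydraulic gradient i = (158.67 − 155.84) / 506 = 2.83 / 506 = 0.005593
K = 1.02e-4 m/s × 86400 s/d = 8.813 m/d
Darcy flux q = K·i = 8.813 × 0.005593 = 0.04929 m/d
Seepage velocity v = q / n = 0.04929 / 0.14 = 0.3521 m/d
t = L / v = 516 / 0.3521 = 1466 d
   = 1466 / 365 = 4.02 yr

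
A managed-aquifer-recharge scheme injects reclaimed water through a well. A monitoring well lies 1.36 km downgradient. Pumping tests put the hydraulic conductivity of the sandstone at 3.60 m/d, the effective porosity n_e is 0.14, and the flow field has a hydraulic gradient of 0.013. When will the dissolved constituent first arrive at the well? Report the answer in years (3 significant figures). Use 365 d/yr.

Specific discharge q = 3.60 × 0.013 = 0.04680 m/d
Seepage velocity v = q / n = 0.04680 / 0.14 = 0.3343 m/d
L = 1.36 km = 1360 m
t = L / v = 1360 / 0.3343 = 4068 d
   = 4068 / 365 = 11.1 yr

11.1 years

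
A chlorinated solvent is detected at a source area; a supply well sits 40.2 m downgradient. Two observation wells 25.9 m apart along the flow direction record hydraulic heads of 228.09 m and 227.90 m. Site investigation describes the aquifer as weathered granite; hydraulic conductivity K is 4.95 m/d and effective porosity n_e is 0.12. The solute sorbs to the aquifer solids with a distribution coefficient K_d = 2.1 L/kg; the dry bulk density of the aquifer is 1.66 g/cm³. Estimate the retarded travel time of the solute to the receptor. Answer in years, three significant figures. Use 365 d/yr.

Hydraulic gradient i = (228.09 − 227.90) / 25.9 = 0.19 / 25.9 = 0.007336
q = Ki = 4.95 × 0.007336 = 0.03631 m/d
Seepage velocity v = q / n = 0.03631 / 0.12 = 0.3026 m/d
Retardation R = 1 + ρ_b·K_d/n = 1 + 1.66×2.1/0.12 = 30.05
Contaminant velocity v_c = v/R = 0.3026/30.05 = 0.01007 m/d
t = L/v_c = 40.2/0.01007 = 3992 d
   = 3992/365 = 10.9 yr

10.9 years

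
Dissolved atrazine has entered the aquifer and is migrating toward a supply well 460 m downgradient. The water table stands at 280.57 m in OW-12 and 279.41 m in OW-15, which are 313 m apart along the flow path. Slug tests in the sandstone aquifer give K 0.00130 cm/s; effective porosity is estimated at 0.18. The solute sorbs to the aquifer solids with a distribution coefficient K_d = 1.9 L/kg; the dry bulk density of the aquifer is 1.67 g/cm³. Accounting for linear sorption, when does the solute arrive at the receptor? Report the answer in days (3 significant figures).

371000 days

Hydraulic gradient i = (280.57 − 279.41) / 313 = 1.16 / 313 = 0.003706
K = 0.00130 cm/s × 864 = 1.123 m/d
q = Ki = 1.123 × 0.003706 = 0.004163 m/d
v_s = q/n_e = 0.004163/0.18 = 0.02313 m/d
Retardation R = 1 + ρ_b·K_d/n = 1 + 1.67×1.9/0.18 = 18.63
Contaminant velocity v_c = v/R = 0.02313/18.63 = 0.001241 m/d
t = L/v_c = 460/0.001241 = 370500 d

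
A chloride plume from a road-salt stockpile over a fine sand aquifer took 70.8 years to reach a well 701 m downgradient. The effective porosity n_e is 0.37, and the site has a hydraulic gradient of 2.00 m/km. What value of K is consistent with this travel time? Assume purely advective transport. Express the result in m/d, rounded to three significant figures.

5.02 m/d

t = 70.8 years = 25840 d
v = L / t = 701 / 25840 = 0.02713 m/d
K = v · n / i = 0.02713 × 0.37 / 0.0020 = 5.02 m/d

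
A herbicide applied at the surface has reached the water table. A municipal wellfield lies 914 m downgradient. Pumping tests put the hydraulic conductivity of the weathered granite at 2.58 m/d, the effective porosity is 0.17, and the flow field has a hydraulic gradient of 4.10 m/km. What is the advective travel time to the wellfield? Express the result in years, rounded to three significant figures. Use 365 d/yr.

Specific discharge q = 2.58 × 0.0041 = 0.01058 m/d
v_s = q/n_e = 0.01058/0.17 = 0.06222 m/d
t = L / v = 914 / 0.06222 = 14690 d
   = 14690 / 365 = 40.2 yr

40.2 years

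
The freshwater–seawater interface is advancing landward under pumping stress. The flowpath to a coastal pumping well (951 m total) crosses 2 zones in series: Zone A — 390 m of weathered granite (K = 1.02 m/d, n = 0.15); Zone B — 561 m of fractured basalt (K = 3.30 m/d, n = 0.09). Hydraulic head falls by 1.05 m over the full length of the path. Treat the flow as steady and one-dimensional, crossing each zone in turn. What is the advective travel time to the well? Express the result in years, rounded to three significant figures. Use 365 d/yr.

Continuity: the same q passes through each zone, so ΔH = q·Σ(L_j/K_j) — the zones act as resistances in series.
Σ(L/K) = 390/1.02 + 561/3.30 = 382.4 + 170.0 = 552.4 d
q = ΔH / Σ(L/K) = 1.05 / 552.4 = 0.001901 m/d (same in every zone)
Zone A: v = q/n = 0.001901/0.15 = 0.01267 m/d → t_A = 390/0.01267 = 30770 d
Zone B: v = q/n = 0.001901/0.09 = 0.02112 m/d → t_B = 561/0.02112 = 26560 d
Total t = 30770 + 26560 = 57330 d
   = 57330 / 365 = 157 yr

157 years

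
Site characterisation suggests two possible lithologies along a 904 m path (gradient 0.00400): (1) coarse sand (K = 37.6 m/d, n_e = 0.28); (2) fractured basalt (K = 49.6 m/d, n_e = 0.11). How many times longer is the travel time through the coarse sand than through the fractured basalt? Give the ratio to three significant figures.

3.36

Unit 1 (coarse sand): v = 37.6×0.0040/0.28 = 0.5371 m/d, t = 904/0.5371 = 1683 d
Unit 2 (fractured basalt): v = 49.6×0.0040/0.11 = 1.804 m/d, t = 904/1.804 = 501.2 d
t(coarse sand) / t(fractured basalt) = 1683/501.2 = 3.36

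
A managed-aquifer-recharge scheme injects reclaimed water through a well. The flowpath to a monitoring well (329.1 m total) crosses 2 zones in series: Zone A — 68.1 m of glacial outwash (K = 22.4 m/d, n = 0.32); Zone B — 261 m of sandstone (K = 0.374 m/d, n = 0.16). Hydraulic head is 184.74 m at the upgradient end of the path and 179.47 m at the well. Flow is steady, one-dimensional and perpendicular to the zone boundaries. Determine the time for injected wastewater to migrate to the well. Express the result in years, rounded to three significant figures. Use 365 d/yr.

Total head drop ΔH = 184.74 − 179.47 = 5.27 m
Continuity: the same q passes through each zone, so ΔH = q·Σ(L_j/K_j) — the zones act as resistances in series.
Σ(L/K) = 68.1/22.4 + 261/0.374 = 3.040 + 697.9 = 700.9 d
q = ΔH / Σ(L/K) = 5.27 / 700.9 = 0.007519 m/d (same in every zone)
Zone A: v = q/n = 0.007519/0.32 = 0.02350 m/d → t_A = 68.1/0.02350 = 2898 d
Zone B: v = q/n = 0.007519/0.16 = 0.04699 m/d → t_B = 261/0.04699 = 5554 d
Total t = 2898 + 5554 = 8452 d
   = 8452 / 365 = 23.2 yr

23.2 years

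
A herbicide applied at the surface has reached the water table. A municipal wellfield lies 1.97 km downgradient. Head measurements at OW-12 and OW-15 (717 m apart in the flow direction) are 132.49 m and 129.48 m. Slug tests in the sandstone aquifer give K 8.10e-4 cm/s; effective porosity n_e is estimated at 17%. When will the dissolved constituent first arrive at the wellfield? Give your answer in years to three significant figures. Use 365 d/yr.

312 years

Hydraulic gradient i = (132.49 − 129.48) / 717 = 3.01 / 717 = 0.004198
K = 8.10e-4 cm/s × 864 = 0.6998 m/d
Darcy flux q = K·i = 0.6998 × 0.004198 = 0.002938 m/d
Seepage velocity v = q / n = 0.002938 / 0.17 = 0.01728 m/d
L = 1.97 km = 1970 m
t = L / v = 1970 / 0.01728 = 114000 d
   = 114000 / 365 = 312 yr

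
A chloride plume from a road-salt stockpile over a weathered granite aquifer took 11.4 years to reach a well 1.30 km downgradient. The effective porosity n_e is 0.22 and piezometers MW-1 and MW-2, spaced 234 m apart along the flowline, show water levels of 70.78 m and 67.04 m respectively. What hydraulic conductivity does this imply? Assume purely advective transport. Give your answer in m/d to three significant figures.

4.30 m/d

Hydraulic gradient i = (70.78 − 67.04) / 234 = 3.74 / 234 = 0.01598
t = 11.4 years = 4161 d
L = 1.30 km = 1300 m
v = L / t = 1300 / 4161 = 0.3124 m/d
K = v · n / i = 0.3124 × 0.22 / 0.01598 = 4.30 m/d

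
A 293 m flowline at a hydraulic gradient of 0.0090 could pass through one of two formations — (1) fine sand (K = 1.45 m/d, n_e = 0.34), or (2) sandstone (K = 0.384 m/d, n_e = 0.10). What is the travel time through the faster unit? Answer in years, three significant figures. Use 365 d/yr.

Unit 1 (fine sand): v = 1.45×0.0090/0.34 = 0.03838 m/d, t = 293/0.03838 = 7634 d
Unit 2 (sandstone): v = 0.384×0.0090/0.10 = 0.03456 m/d, t = 293/0.03456 = 8478 d
Faster: 7634 d / 365 = 20.9 yr

20.9 years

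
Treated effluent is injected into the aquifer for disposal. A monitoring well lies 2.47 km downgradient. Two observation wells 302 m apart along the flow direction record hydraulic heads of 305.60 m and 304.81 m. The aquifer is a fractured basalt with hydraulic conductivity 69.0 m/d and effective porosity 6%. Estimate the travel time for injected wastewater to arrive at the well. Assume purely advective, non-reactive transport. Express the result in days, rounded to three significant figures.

Hydraulic gradient i = (305.60 − 304.81) / 302 = 0.79 / 302 = 0.002616
q = Ki = 69.0 × 0.002616 = 0.1805 m/d
Seepage velocity v = q / n = 0.1805 / 0.06 = 3.008 m/d
L = 2.47 km = 2470 m
t = L / v = 2470 / 3.008 = 821.1 d

821 days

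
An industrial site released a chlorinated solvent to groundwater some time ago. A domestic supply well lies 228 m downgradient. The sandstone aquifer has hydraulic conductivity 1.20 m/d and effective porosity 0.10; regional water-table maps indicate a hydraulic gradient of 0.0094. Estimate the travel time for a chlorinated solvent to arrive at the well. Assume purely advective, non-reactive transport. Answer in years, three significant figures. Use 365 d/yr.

5.54 years

Specific discharge q = 1.20 × 0.0094 = 0.01128 m/d
v_s = q/n_e = 0.01128/0.10 = 0.1128 m/d
t = L / v = 228 / 0.1128 = 2021 d
   = 2021 / 365 = 5.54 yr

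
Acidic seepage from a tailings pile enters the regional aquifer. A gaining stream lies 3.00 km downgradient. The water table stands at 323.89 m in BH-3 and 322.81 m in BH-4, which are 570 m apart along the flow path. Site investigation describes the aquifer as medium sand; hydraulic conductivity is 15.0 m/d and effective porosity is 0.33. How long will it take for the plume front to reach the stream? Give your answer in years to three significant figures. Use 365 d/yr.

95.4 years

Hydraulic gradient i = (323.89 − 322.81) / 570 = 1.08 / 570 = 0.001895
Specific discharge q = 15.0 × 0.001895 = 0.02842 m/d
v_s = q/n_e = 0.02842/0.33 = 0.08612 m/d
L = 3.00 km = 3000 m
t = L / v = 3000 / 0.08612 = 34830 d
   = 34830 / 365 = 95.4 yr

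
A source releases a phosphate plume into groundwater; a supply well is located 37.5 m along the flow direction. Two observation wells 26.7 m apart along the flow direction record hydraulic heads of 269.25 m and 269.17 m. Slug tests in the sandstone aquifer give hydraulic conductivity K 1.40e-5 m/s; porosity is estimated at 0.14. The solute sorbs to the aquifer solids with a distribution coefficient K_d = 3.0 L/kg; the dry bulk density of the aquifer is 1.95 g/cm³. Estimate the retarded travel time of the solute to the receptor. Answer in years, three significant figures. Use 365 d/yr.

170 years

Hydraulic gradient i = (269.25 − 269.17) / 26.7 = 0.08 / 26.7 = 0.002996
K = 1.40e-5 m/s × 86400 s/d = 1.210 m/d
Darcy flux q = K·i = 1.210 × 0.002996 = 0.003624 m/d
v_s = q/n_e = 0.003624/0.14 = 0.02589 m/d
Retardation R = 1 + ρ_b·K_d/n = 1 + 1.95×3.0/0.14 = 42.79
Contaminant velocity v_c = v/R = 0.02589/42.79 = 6.051e-4 m/d
t = L/v_c = 37.5/6.051e-4 = 61980 d
   = 61980/365 = 170 yr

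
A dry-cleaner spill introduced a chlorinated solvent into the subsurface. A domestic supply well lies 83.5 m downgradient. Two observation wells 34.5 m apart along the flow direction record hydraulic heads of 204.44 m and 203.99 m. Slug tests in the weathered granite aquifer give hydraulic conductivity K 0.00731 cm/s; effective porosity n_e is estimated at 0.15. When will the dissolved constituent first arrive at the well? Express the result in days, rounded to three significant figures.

152 days

Hydraulic gradient i = (204.44 − 203.99) / 34.5 = 0.45 / 34.5 = 0.01304
K = 0.00731 cm/s × 864 = 6.316 m/d
Specific discharge q = 6.316 × 0.01304 = 0.08238 m/d
v_s = q/n_e = 0.08238/0.15 = 0.5492 m/d
t = L / v = 83.5 / 0.5492 = 152.0 d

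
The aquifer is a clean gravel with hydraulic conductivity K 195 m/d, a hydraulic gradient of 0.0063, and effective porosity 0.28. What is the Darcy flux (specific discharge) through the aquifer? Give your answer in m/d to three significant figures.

1.23 m/d

Darcy flux q = K·i = 195 × 0.0063 = 1.229 m/d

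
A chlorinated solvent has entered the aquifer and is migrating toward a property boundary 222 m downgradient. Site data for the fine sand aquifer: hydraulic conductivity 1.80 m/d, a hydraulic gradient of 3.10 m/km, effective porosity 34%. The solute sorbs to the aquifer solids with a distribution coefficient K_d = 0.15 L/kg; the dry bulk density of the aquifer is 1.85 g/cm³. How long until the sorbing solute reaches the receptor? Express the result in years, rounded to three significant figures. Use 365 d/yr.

67.3 years

Darcy flux q = K·i = 1.80 × 0.0031 = 0.005580 m/d
Seepage velocity v = q / n = 0.005580 / 0.34 = 0.01641 m/d
Retardation R = 1 + ρ_b·K_d/n = 1 + 1.85×0.15/0.34 = 1.816
Contaminant velocity v_c = v/R = 0.01641/1.816 = 0.009036 m/d
t = L/v_c = 222/0.009036 = 24570 d
   = 24570/365 = 67.3 yr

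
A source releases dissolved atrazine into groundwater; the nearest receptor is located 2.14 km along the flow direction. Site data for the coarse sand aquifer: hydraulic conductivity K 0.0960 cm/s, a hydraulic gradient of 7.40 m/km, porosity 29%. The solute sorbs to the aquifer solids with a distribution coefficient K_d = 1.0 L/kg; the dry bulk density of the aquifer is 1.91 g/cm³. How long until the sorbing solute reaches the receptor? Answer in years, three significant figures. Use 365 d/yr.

21.0 years

K = 0.0960 cm/s × 864 = 82.94 m/d
Specific discharge q = 82.94 × 0.0074 = 0.6138 m/d
Seepage velocity v = q / n = 0.6138 / 0.29 = 2.117 m/d
Retardation R = 1 + ρ_b·K_d/n = 1 + 1.91×1.0/0.29 = 7.586
Contaminant velocity v_c = v/R = 2.117/7.586 = 0.2790 m/d
L = 2.14 km = 2140 m
t = L/v_c = 2140/0.2790 = 7670 d
   = 7670/365 = 21.0 yr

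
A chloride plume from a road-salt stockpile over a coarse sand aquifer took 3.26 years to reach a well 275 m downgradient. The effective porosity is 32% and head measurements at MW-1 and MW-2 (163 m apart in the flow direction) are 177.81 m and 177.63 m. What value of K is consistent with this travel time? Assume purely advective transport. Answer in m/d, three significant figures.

Hydraulic gradient i = (177.81 − 177.63) / 163 = 0.18 / 163 = 0.001104
t = 3.26 years = 1190 d
v = L / t = 275 / 1190 = 0.2311 m/d
K = v · n / i = 0.2311 × 0.32 / 0.001104 = 67.0 m/d

67.0 m/d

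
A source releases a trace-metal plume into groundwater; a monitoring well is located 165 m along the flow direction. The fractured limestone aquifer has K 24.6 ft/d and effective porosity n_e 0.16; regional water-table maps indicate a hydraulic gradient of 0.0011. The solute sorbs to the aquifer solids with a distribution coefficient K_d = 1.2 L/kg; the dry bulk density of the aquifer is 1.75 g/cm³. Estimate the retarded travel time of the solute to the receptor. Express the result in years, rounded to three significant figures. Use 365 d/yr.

K = 24.6 ft/d × 0.3048 = 7.498 m/d
q = Ki = 7.498 × 0.0011 = 0.008248 m/d
Seepage velocity v = q / n = 0.008248 / 0.16 = 0.05155 m/d
Retardation R = 1 + ρ_b·K_d/n = 1 + 1.75×1.2/0.16 = 14.13
Contaminant velocity v_c = v/R = 0.05155/14.13 = 0.003650 m/d
t = L/v_c = 165/0.003650 = 45210 d
   = 45210/365 = 124 yr

124 years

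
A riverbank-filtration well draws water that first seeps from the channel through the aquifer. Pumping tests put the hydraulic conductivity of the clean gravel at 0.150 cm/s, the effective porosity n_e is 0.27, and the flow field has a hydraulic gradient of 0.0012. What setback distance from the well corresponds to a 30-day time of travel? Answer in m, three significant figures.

17.3 m

K = 0.150 cm/s × 864 = 129.6 m/d
Darcy flux q = K·i = 129.6 × 0.0012 = 0.1555 m/d
Average linear velocity = 0.1555 / 0.27 = 0.5760 m/d
L = v × T = 0.5760 × 30 = 17.28 m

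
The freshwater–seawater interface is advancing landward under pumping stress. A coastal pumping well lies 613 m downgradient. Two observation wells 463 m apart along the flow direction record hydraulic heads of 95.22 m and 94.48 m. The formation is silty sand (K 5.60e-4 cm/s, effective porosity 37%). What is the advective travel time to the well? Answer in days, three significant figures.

Hydraulic gradient i = (95.22 − 94.48) / 463 = 0.74 / 463 = 0.001598
K = 5.60e-4 cm/s × 864 = 0.4838 m/d
q = Ki = 0.4838 × 0.001598 = 7.733e-4 m/d
Seepage velocity v = q / n = 7.733e-4 / 0.37 = 0.002090 m/d
t = L / v = 613 / 0.002090 = 293300 d

293000 days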